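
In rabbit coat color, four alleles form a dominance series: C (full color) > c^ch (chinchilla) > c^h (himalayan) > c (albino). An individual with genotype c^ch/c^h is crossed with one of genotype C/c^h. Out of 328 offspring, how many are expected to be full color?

Cross: c^ch/c^h × C/c^h
Allele dominance: C > c^ch > c^h > c
Offspring genotypes: 1 C/c^ch, 1 c^ch/c^h, 1 C/c^h, 1 c^h/c^h
Phenotype counts: 2 full color, 1 chinchilla, 1 himalayan
full color: 2 out of 4 → fraction 1/2
Expected count = 1/2 × 328 = 164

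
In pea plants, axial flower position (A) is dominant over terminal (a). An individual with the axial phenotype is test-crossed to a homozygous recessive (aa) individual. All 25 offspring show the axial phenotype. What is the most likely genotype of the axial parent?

Test cross: ? × aa
All offspring are axial.
If the unknown parent were heterozygous (Aa), about half of 25 offspring would be terminal; none are. The unknown parent is most likely homozygous dominant (AA).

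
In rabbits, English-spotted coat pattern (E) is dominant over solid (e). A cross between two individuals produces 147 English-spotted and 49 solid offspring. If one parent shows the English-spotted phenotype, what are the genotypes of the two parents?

Observed offspring: 147 English-spotted, 49 solid
The observed ratio simplifies to 3:1. Solid (ee) offspring appear, so each parent must contribute one e allele. The parent stated to show English-spotted carries E, so it is Ee. The other parent is then either Ee or ee: Ee × ee would give a 1:1 split, whereas Ee × Ee gives 3:1 — matching the data. So both parents are heterozygous (Ee × Ee).
Parent genotypes: Ee × Ee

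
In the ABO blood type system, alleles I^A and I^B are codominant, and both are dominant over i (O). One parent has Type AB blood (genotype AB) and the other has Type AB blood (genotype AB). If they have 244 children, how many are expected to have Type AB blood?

Cross: AB × AB
Possible offspring genotypes: 1 AA, 2 AB, 1 BB
Blood type counts: 1 Type A, 2 Type AB, 1 Type B
Probability of Type AB: 2/4 = 1/2
Expected count = 1/2 × 244 = 122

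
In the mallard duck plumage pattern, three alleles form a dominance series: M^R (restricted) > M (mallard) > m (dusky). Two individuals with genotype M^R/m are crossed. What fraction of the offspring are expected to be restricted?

Cross: M^R/m × M^R/m
Allele dominance: M^R > M > m
Offspring genotypes: 1 M^R/M^R, 2 M^R/m, 1 m/m
Phenotype counts: 3 restricted, 1 dusky
restricted: 3 out of 4
Probability: 3/4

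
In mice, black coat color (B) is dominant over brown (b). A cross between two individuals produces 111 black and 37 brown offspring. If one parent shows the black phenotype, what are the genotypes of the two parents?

Observed offspring: 111 black, 37 brown
The observed ratio simplifies to 3:1. Brown (bb) offspring appear, so each parent must contribute one b allele. The parent stated to show black carries B, so it is Bb. The other parent is then either Bb or bb: Bb × bb would give a 1:1 split, whereas Bb × Bb gives 3:1 — matching the data. So both parents are heterozygous (Bb × Bb).
Parent genotypes: Bb × Bb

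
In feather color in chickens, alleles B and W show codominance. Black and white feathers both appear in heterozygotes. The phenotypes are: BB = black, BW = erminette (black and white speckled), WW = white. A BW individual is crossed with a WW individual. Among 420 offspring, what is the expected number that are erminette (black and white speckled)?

Punnett square for BW × WW:
Offspring genotypes: 2 BW, 2 WW
Phenotype counts: 2 erminette (black and white speckled), 2 white
erminette (black and white speckled): 2 out of 4 → fraction 1/2
Expected count = 1/2 × 420 = 210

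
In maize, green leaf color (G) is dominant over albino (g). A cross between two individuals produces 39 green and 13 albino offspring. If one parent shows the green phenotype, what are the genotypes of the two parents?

Observed offspring: 39 green, 13 albino
The observed ratio simplifies to 3:1. Albino (gg) offspring appear, so each parent must contribute one g allele. The parent stated to show green carries G, so it is Gg. The other parent is then either Gg or gg: Gg × gg would give a 1:1 split, whereas Gg × Gg gives 3:1 — matching the data. So both parents are heterozygous (Gg × Gg).
Parent genotypes: Gg × Gg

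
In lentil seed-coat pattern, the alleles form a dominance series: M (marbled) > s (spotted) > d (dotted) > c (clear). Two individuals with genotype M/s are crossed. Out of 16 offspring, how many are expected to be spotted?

Cross: M/s × M/s
Allele dominance: M > s > d > c
Offspring genotypes: 1 M/M, 2 M/s, 1 s/s
Phenotype counts: 3 marbled, 1 spotted
spotted: 1 out of 4 → fraction 1/4
Expected count = 1/4 × 16 = 4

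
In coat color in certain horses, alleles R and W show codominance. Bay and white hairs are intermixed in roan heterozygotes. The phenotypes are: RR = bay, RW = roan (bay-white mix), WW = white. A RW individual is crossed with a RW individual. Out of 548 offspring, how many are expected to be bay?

Punnett square for RW × RW:
Offspring genotypes: 1 RR, 2 RW, 1 WW
Phenotype counts: 1 bay, 2 roan (bay-white mix), 1 white
bay: 1 out of 4 → fraction 1/4
Expected count = 1/4 × 548 = 137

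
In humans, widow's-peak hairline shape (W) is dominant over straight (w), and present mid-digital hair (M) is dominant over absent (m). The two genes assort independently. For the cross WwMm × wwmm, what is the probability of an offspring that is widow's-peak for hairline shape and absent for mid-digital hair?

Dihybrid cross WwMm × wwmm — consider each gene separately:
hairline shape: Ww × ww → 2 Ww, 2 ww → 2 W_ : 2 ww (out of 4)
mid-digital hair: Mm × mm → 2 Mm, 2 mm → 2 M_ : 2 mm (out of 4)
Looking for: widow's-peak (W_) and absent (mm)
P(widow's-peak) = 2/4, P(absent) = 2/4
P(both) = 2/4 × 2/4 = 4/16 = 1/4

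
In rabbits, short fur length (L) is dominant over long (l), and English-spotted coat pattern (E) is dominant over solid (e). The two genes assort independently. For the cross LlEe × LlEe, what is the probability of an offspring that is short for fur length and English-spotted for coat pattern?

Dihybrid cross LlEe × LlEe — consider each gene separately:
fur length: Ll × Ll → 1 LL, 2 Ll, 1 ll → 3 L_ : 1 ll (out of 4)
coat pattern: Ee × Ee → 1 EE, 2 Ee, 1 ee → 3 E_ : 1 ee (out of 4)
Looking for: short (L_) and English-spotted (E_)
P(short) = 3/4, P(English-spotted) = 3/4
P(both) = 3/4 × 3/4 = 9/16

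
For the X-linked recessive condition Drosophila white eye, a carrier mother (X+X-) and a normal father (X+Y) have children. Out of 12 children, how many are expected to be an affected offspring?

Cross: X+X- × X+Y
Offspring: 1 X+X+, 1 X+Y, 1 X+X-, 1 X-Y
Probability of an affected offspring: 1/4
Expected count = 1/4 × 12 = 3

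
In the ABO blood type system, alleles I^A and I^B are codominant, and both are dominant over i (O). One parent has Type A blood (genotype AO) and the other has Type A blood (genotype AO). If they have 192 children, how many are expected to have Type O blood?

Cross: AO × AO
Possible offspring genotypes: 1 AA, 2 AO, 1 OO
Blood type counts: 3 Type A, 1 Type O
Probability of Type O: 1/4
Expected count = 1/4 × 192 = 48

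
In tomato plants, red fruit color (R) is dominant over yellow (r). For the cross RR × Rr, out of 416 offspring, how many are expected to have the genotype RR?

Punnett square for RR × Rr:
Offspring genotypes: 2 RR, 2 Rr
Total offspring: 4
Count with target: 2
Probability: 2/4 = 1/2
Expected count = 1/2 × 416 = 208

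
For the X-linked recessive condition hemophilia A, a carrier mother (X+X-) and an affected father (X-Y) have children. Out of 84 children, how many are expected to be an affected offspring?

Cross: X+X- × X-Y
Offspring: 1 X+X-, 1 X+Y, 1 X-X-, 1 X-Y
Probability of an affected offspring: 2/4 = 1/2
Expected count = 1/2 × 84 = 42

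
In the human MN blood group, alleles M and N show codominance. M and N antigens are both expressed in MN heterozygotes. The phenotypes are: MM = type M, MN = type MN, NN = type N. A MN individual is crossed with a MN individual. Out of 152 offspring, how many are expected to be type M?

Punnett square for MN × MN:
Offspring genotypes: 1 MM, 2 MN, 1 NN
Phenotype counts: 1 type M, 2 type MN, 1 type N
type M: 1 out of 4 → fraction 1/4
Expected count = 1/4 × 152 = 38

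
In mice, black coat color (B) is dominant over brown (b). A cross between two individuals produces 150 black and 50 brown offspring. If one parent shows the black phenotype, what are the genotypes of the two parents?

Observed offspring: 150 black, 50 brown
The observed ratio simplifies to 3:1. Brown (bb) offspring appear, so each parent must contribute one b allele. The parent stated to show black carries B, so it is Bb. The other parent is then either Bb or bb: Bb × bb would give a 1:1 split, whereas Bb × Bb gives 3:1 — matching the data. So both parents are heterozygous (Bb × Bb).
Parent genotypes: Bb × Bb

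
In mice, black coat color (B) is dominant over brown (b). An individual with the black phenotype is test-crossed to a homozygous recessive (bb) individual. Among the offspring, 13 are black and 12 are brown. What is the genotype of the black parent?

Test cross: ? × bb
Offspring: 13 black, 12 brown — approximately 1:1.
A 1:1 ratio in a test cross indicates the unknown parent is heterozygous (Bb).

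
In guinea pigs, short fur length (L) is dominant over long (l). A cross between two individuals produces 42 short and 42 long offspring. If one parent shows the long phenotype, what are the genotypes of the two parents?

Observed offspring: 42 short, 42 long
The observed ratio simplifies to 1:1. One parent shows long, so its genotype must be ll. A 1:1 offspring split requires the other parent to be heterozygous (Ll).
Parent genotypes: ll × Ll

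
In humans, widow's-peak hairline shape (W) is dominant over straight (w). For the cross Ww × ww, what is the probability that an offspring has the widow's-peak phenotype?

Punnett square for Ww × ww:
Offspring genotypes: 2 Ww, 2 ww
Total offspring: 4
Count with target: 2
Probability: 2/4 = 1/2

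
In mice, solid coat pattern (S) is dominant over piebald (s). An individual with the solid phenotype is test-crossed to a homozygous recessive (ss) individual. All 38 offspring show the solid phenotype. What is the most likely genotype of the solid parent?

Test cross: ? × ss
All offspring are solid.
If the unknown parent were heterozygous (Ss), about half of 38 offspring would be piebald; none are. The unknown parent is most likely homozygous dominant (SS).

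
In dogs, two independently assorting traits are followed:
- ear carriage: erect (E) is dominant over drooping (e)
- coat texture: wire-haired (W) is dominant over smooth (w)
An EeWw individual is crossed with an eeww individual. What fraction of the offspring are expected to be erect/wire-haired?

Dihybrid cross EeWw × eeww — consider each gene separately:
ear carriage: Ee × ee → 2 Ee, 2 ee → 2 E_ : 2 ee (out of 4)
coat texture: Ww × ww → 2 Ww, 2 ww → 2 W_ : 2 ww (out of 4)
Combine (counts out of 4 × 4 = 16): erect/wire-haired (E_W_) = 2×2 = 4; erect/smooth (E_ww) = 2×2 = 4; drooping/wire-haired (eeW_) = 2×2 = 4; drooping/smooth (eeww) = 2×2 = 4
Phenotype counts (out of 16): 4 erect/wire-haired, 4 erect/smooth, 4 drooping/wire-haired, 4 drooping/smooth
erect/wire-haired: 4 out of 16
Probability: 4/16 = 1/4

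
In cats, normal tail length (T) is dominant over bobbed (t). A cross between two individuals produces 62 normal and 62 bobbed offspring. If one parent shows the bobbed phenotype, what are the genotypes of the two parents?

Observed offspring: 62 normal, 62 bobbed
The observed ratio simplifies to 1:1. One parent shows bobbed, so its genotype must be tt. A 1:1 offspring split requires the other parent to be heterozygous (Tt).
Parent genotypes: tt × Tt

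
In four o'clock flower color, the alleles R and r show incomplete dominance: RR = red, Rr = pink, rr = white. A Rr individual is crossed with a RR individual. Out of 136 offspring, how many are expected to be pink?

Punnett square for Rr × RR:
Offspring genotypes: 2 RR, 2 Rr
Phenotype counts: 2 red, 2 pink
pink: 2 out of 4 → fraction 1/2
Expected count = 1/2 × 136 = 68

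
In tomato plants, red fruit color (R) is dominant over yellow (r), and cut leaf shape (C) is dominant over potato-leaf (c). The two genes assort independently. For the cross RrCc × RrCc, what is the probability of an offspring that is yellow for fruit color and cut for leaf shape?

Dihybrid cross RrCc × RrCc — consider each gene separately:
fruit color: Rr × Rr → 1 RR, 2 Rr, 1 rr → 3 R_ : 1 rr (out of 4)
leaf shape: Cc × Cc → 1 CC, 2 Cc, 1 cc → 3 C_ : 1 cc (out of 4)
Looking for: yellow (rr) and cut (C_)
P(yellow) = 1/4, P(cut) = 3/4
P(both) = 1/4 × 3/4 = 3/16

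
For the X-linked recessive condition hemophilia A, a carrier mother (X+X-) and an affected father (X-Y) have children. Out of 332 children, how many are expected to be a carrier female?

Cross: X+X- × X-Y
Offspring: 1 X+X-, 1 X+Y, 1 X-X-, 1 X-Y
Probability of a carrier female: 1/4
Expected count = 1/4 × 332 = 83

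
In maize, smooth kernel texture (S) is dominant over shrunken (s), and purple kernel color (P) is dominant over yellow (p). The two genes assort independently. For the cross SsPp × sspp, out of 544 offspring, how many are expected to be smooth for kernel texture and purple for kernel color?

Dihybrid cross SsPp × sspp — consider each gene separately:
kernel texture: Ss × ss → 2 Ss, 2 ss → 2 S_ : 2 ss (out of 4)
kernel color: Pp × pp → 2 Pp, 2 pp → 2 P_ : 2 pp (out of 4)
Looking for: smooth (S_) and purple (P_)
P(smooth) = 2/4, P(purple) = 2/4
P(both) = 2/4 × 2/4 = 4/16 = 1/4
Expected count = 1/4 × 544 = 136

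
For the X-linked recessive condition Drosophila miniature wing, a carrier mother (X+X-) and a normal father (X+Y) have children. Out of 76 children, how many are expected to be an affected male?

Cross: X+X- × X+Y
Offspring: 1 X+X+, 1 X+Y, 1 X+X-, 1 X-Y
Probability of an affected male: 1/4
Expected count = 1/4 × 76 = 19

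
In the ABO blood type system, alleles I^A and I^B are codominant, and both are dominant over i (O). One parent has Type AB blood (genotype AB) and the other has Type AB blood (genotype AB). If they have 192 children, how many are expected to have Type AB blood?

Cross: AB × AB
Possible offspring genotypes: 1 AA, 2 AB, 1 BB
Blood type counts: 1 Type A, 2 Type AB, 1 Type B
Probability of Type AB: 2/4 = 1/2
Expected count = 1/2 × 192 = 96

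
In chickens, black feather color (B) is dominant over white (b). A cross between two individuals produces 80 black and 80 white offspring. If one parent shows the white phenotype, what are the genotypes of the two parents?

Observed offspring: 80 black, 80 white
The observed ratio simplifies to 1:1. One parent shows white, so its genotype must be bb. A 1:1 offspring split requires the other parent to be heterozygous (Bb).
Parent genotypes: bb × Bb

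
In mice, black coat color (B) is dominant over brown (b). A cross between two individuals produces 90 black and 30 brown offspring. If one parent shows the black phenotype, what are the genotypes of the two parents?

Observed offspring: 90 black, 30 brown
The observed ratio simplifies to 3:1. Brown (bb) offspring appear, so each parent must contribute one b allele. The parent stated to show black carries B, so it is Bb. The other parent is then either Bb or bb: Bb × bb would give a 1:1 split, whereas Bb × Bb gives 3:1 — matching the data. So both parents are heterozygous (Bb × Bb).
Parent genotypes: Bb × Bb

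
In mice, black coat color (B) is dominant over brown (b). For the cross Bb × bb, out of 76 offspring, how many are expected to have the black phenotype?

Punnett square for Bb × bb:
Offspring genotypes: 2 Bb, 2 bb
Total offspring: 4
Count with target: 2
Probability: 2/4 = 1/2
Expected count = 1/2 × 76 = 38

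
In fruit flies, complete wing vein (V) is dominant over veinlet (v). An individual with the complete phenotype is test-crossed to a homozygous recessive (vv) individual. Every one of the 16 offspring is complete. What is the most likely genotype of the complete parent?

Test cross: ? × vv
All offspring are complete.
If the unknown parent were heterozygous (Vv), about half of 16 offspring would be veinlet; none are. The unknown parent is most likely homozygous dominant (VV).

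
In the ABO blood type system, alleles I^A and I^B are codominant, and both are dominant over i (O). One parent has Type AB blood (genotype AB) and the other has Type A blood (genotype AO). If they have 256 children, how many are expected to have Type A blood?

Cross: AB × AO
Possible offspring genotypes: 1 AA, 1 AO, 1 AB, 1 BO
Blood type counts: 2 Type A, 1 Type AB, 1 Type B
Probability of Type A: 2/4 = 1/2
Expected count = 1/2 × 256 = 128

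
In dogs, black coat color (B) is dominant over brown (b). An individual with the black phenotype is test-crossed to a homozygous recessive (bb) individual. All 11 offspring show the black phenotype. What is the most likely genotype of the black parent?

Test cross: ? × bb
All offspring are black.
If the unknown parent were heterozygous (Bb), about half of 11 offspring would be brown; none are. The unknown parent is most likely homozygous dominant (BB).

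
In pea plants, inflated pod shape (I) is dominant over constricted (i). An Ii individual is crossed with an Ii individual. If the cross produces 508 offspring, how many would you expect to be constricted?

Punnett square for Ii × Ii:
Offspring genotypes: 1 II, 2 Ii, 1 ii
inflated: 3, constricted: 1
constricted: 1 out of 4 → fraction 1/4
Expected count = 1/4 × 508 = 127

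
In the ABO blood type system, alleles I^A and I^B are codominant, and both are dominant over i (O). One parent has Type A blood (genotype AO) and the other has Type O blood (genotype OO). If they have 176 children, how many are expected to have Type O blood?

Cross: AO × OO
Possible offspring genotypes: 2 AO, 2 OO
Blood type counts: 2 Type A, 2 Type O
Probability of Type O: 2/4 = 1/2
Expected count = 1/2 × 176 = 88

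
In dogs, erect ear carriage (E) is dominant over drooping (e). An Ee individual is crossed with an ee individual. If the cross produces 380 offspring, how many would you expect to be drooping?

Punnett square for Ee × ee:
Offspring genotypes: 2 Ee, 2 ee
erect: 2, drooping: 2
drooping: 2 out of 4 → fraction 1/2
Expected count = 1/2 × 380 = 190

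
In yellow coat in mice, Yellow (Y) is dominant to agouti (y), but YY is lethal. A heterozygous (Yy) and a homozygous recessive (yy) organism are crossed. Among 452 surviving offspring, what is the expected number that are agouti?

Cross: Yy × yy
Punnett square offspring (before lethality): 2 Yy, 2 yy
No YY offspring are produced in this cross.
agouti: 2 out of 4 → fraction 1/2
Expected count = 1/2 × 452 = 226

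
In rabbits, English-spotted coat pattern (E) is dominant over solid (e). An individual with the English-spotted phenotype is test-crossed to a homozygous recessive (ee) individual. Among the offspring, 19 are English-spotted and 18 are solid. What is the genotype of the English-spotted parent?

Test cross: ? × ee
Offspring: 19 English-spotted, 18 solid — approximately 1:1.
A 1:1 ratio in a test cross indicates the unknown parent is heterozygous (Ee).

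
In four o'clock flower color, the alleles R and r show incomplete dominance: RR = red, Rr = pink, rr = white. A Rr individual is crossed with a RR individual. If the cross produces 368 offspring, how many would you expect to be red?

Punnett square for Rr × RR:
Offspring genotypes: 2 RR, 2 Rr
Phenotype counts: 2 red, 2 pink
red: 2 out of 4 → fraction 1/2
Expected count = 1/2 × 368 = 184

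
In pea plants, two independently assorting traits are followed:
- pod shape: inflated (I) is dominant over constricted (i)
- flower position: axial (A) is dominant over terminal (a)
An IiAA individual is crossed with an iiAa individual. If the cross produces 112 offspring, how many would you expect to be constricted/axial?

Dihybrid cross IiAA × iiAa — consider each gene separately:
pod shape: Ii × ii → 2 Ii, 2 ii → 2 I_ : 2 ii (out of 4)
flower position: AA × Aa → 2 AA, 2 Aa → 4 A_ (out of 4)
Combine (counts out of 4 × 4 = 16): inflated/axial (I_A_) = 2×4 = 8; constricted/axial (iiA_) = 2×4 = 8
Phenotype counts (out of 16): 8 inflated/axial, 8 constricted/axial
constricted/axial: 8 out of 16 → fraction 1/2
Expected count = 1/2 × 112 = 56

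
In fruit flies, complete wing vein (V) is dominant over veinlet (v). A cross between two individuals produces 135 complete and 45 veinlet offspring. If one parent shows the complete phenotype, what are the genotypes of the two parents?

Observed offspring: 135 complete, 45 veinlet
The observed ratio simplifies to 3:1. Veinlet (vv) offspring appear, so each parent must contribute one v allele. The parent stated to show complete carries V, so it is Vv. The other parent is then either Vv or vv: Vv × vv would give a 1:1 split, whereas Vv × Vv gives 3:1 — matching the data. So both parents are heterozygous (Vv × Vv).
Parent genotypes: Vv × Vv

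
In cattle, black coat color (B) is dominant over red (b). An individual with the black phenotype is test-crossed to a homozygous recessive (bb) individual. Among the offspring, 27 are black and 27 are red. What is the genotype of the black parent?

Test cross: ? × bb
Offspring: 27 black, 27 red — approximately 1:1.
A 1:1 ratio in a test cross indicates the unknown parent is heterozygous (Bb).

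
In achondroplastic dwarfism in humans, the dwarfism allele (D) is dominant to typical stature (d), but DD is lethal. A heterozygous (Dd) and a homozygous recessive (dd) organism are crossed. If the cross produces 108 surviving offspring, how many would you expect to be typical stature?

Cross: Dd × dd
Punnett square offspring (before lethality): 2 Dd, 2 dd
No DD offspring are produced in this cross.
typical stature: 2 out of 4 → fraction 1/2
Expected count = 1/2 × 108 = 54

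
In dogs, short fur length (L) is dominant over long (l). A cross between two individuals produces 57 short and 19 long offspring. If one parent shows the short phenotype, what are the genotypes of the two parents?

Observed offspring: 57 short, 19 long
The observed ratio simplifies to 3:1. Long (ll) offspring appear, so each parent must contribute one l allele. The parent stated to show short carries L, so it is Ll. The other parent is then either Ll or ll: Ll × ll would give a 1:1 split, whereas Ll × Ll gives 3:1 — matching the data. So both parents are heterozygous (Ll × Ll).
Parent genotypes: Ll × Ll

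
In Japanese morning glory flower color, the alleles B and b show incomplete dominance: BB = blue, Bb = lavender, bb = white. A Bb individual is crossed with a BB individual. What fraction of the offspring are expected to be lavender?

Punnett square for Bb × BB:
Offspring genotypes: 2 BB, 2 Bb
Phenotype counts: 2 blue, 2 lavender
lavender: 2 out of 4
Probability: 2/4 = 1/2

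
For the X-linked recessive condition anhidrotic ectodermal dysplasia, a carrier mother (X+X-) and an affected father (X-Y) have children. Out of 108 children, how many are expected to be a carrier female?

Cross: X+X- × X-Y
Offspring: 1 X+X-, 1 X+Y, 1 X-X-, 1 X-Y
Probability of a carrier female: 1/4
Expected count = 1/4 × 108 = 27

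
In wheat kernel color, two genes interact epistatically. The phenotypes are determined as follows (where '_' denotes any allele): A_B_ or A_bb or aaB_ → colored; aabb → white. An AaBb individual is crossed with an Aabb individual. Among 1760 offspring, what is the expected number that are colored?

Cross: AaBb × Aabb — consider each gene separately:
A gene: Aa × Aa → 1 AA, 2 Aa, 1 aa → 3 A_ : 1 aa (out of 4)
B gene: Bb × bb → 2 Bb, 2 bb → 2 B_ : 2 bb (out of 4)
Genotype classes (out of 4 × 4 = 16): A_B_ = 3×2 = 6; A_bb = 3×2 = 6; aaB_ = 1×2 = 2; aabb = 1×2 = 2
Apply the phenotype rules: A_B_ (6) + A_bb (6) + aaB_ (2) → colored; aabb (2) → white
Phenotype counts (out of 16): 14 colored, 2 white
colored: 14 out of 16 → fraction 7/8
Expected count = 7/8 × 1760 = 1540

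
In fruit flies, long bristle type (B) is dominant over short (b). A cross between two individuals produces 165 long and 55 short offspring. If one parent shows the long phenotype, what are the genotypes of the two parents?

Observed offspring: 165 long, 55 short
The observed ratio simplifies to 3:1. Short (bb) offspring appear, so each parent must contribute one b allele. The parent stated to show long carries B, so it is Bb. The other parent is then either Bb or bb: Bb × bb would give a 1:1 split, whereas Bb × Bb gives 3:1 — matching the data. So both parents are heterozygous (Bb × Bb).
Parent genotypes: Bb × Bb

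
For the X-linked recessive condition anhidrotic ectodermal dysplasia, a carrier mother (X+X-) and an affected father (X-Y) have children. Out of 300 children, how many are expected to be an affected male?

Cross: X+X- × X-Y
Offspring: 1 X+X-, 1 X+Y, 1 X-X-, 1 X-Y
Probability of an affected male: 1/4
Expected count = 1/4 × 300 = 75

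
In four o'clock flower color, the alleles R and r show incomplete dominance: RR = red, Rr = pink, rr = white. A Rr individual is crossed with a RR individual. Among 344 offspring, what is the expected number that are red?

Punnett square for Rr × RR:
Offspring genotypes: 2 RR, 2 Rr
Phenotype counts: 2 red, 2 pink
red: 2 out of 4 → fraction 1/2
Expected count = 1/2 × 344 = 172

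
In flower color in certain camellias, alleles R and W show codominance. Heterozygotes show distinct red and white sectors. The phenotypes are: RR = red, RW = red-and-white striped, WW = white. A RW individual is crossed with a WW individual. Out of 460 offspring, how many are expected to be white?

Punnett square for RW × WW:
Offspring genotypes: 2 RW, 2 WW
Phenotype counts: 2 red-and-white striped, 2 white
white: 2 out of 4 → fraction 1/2
Expected count = 1/2 × 460 = 230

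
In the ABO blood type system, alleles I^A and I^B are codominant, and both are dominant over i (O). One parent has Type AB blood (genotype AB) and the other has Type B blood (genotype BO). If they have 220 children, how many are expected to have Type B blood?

Cross: AB × BO
Possible offspring genotypes: 1 AB, 1 AO, 1 BB, 1 BO
Blood type counts: 1 Type AB, 1 Type A, 2 Type B
Probability of Type B: 2/4 = 1/2
Expected count = 1/2 × 220 = 110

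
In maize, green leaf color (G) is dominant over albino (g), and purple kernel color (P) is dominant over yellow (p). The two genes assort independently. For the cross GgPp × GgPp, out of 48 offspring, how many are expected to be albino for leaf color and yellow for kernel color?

Dihybrid cross GgPp × GgPp — consider each gene separately:
leaf color: Gg × Gg → 1 GG, 2 Gg, 1 gg → 3 G_ : 1 gg (out of 4)
kernel color: Pp × Pp → 1 PP, 2 Pp, 1 pp → 3 P_ : 1 pp (out of 4)
Looking for: albino (gg) and yellow (pp)
P(albino) = 1/4, P(yellow) = 1/4
P(both) = 1/4 × 1/4 = 1/16
Expected count = 1/16 × 48 = 3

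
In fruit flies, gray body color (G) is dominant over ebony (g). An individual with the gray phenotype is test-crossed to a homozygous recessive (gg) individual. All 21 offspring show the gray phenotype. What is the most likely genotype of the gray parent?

Test cross: ? × gg
All offspring are gray.
If the unknown parent were heterozygous (Gg), about half of 21 offspring would be ebony; none are. The unknown parent is most likely homozygous dominant (GG).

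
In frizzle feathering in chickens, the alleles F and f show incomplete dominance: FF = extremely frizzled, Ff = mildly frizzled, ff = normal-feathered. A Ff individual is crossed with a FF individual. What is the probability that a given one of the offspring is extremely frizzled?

Punnett square for Ff × FF:
Offspring genotypes: 2 FF, 2 Ff
Phenotype counts: 2 extremely frizzled, 2 mildly frizzled
extremely frizzled: 2 out of 4
Probability: 2/4 = 1/2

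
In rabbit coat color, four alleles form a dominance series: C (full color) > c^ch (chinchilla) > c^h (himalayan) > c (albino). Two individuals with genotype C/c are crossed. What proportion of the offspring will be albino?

Cross: C/c × C/c
Allele dominance: C > c^ch > c^h > c
Offspring genotypes: 1 C/C, 2 C/c, 1 c/c
Phenotype counts: 3 full color, 1 albino
albino: 1 out of 4
Probability: 1/4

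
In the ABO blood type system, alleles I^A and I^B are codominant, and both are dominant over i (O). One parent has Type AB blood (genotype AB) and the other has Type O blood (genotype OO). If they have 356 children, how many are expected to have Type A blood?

Cross: AB × OO
Possible offspring genotypes: 2 AO, 2 BO
Blood type counts: 2 Type A, 2 Type B
Probability of Type A: 2/4 = 1/2
Expected count = 1/2 × 356 = 178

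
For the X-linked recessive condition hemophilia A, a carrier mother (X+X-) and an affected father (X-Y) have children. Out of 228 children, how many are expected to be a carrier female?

Cross: X+X- × X-Y
Offspring: 1 X+X-, 1 X+Y, 1 X-X-, 1 X-Y
Probability of a carrier female: 1/4
Expected count = 1/4 × 228 = 57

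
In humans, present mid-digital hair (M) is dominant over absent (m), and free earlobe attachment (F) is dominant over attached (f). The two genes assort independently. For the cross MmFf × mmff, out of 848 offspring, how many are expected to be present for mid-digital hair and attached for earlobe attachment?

Dihybrid cross MmFf × mmff — consider each gene separately:
mid-digital hair: Mm × mm → 2 Mm, 2 mm → 2 M_ : 2 mm (out of 4)
earlobe attachment: Ff × ff → 2 Ff, 2 ff → 2 F_ : 2 ff (out of 4)
Looking for: present (M_) and attached (ff)
P(present) = 2/4, P(attached) = 2/4
P(both) = 2/4 × 2/4 = 4/16 = 1/4
Expected count = 1/4 × 848 = 212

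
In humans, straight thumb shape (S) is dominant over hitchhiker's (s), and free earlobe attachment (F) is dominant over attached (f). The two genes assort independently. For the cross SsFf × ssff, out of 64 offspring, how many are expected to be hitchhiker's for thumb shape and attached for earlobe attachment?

Dihybrid cross SsFf × ssff — consider each gene separately:
thumb shape: Ss × ss → 2 Ss, 2 ss → 2 S_ : 2 ss (out of 4)
earlobe attachment: Ff × ff → 2 Ff, 2 ff → 2 F_ : 2 ff (out of 4)
Looking for: hitchhiker's (ss) and attached (ff)
P(hitchhiker's) = 2/4, P(attached) = 2/4
P(both) = 2/4 × 2/4 = 4/16 = 1/4
Expected count = 1/4 × 64 = 16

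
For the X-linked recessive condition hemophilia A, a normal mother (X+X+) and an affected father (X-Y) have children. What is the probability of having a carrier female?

Cross: X+X+ × X-Y
Offspring: 2 X+X-, 2 X+Y
Probability of a carrier female: 2/4 = 1/2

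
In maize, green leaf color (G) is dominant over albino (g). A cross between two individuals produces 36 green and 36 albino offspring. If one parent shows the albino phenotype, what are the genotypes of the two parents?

Observed offspring: 36 green, 36 albino
The observed ratio simplifies to 1:1. One parent shows albino, so its genotype must be gg. A 1:1 offspring split requires the other parent to be heterozygous (Gg).
Parent genotypes: gg × Gg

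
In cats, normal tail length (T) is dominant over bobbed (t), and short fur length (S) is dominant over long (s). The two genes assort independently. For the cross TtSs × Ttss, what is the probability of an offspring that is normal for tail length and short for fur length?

Dihybrid cross TtSs × Ttss — consider each gene separately:
tail length: Tt × Tt → 1 TT, 2 Tt, 1 tt → 3 T_ : 1 tt (out of 4)
fur length: Ss × ss → 2 Ss, 2 ss → 2 S_ : 2 ss (out of 4)
Looking for: normal (T_) and short (S_)
P(normal) = 3/4, P(short) = 2/4
P(both) = 3/4 × 2/4 = 6/16 = 3/8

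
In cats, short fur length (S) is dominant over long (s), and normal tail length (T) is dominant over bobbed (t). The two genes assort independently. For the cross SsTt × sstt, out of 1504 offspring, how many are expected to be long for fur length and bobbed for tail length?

Dihybrid cross SsTt × sstt — consider each gene separately:
fur length: Ss × ss → 2 Ss, 2 ss → 2 S_ : 2 ss (out of 4)
tail length: Tt × tt → 2 Tt, 2 tt → 2 T_ : 2 tt (out of 4)
Looking for: long (ss) and bobbed (tt)
P(long) = 2/4, P(bobbed) = 2/4
P(both) = 2/4 × 2/4 = 4/16 = 1/4
Expected count = 1/4 × 1504 = 376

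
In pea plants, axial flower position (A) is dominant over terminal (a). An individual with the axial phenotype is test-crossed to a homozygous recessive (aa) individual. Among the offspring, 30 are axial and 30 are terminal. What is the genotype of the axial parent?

Test cross: ? × aa
Offspring: 30 axial, 30 terminal — approximately 1:1.
A 1:1 ratio in a test cross indicates the unknown parent is heterozygous (Aa).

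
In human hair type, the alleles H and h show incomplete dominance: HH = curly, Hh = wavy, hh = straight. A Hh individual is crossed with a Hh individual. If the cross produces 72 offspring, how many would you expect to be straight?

Punnett square for Hh × Hh:
Offspring genotypes: 1 HH, 2 Hh, 1 hh
Phenotype counts: 1 curly, 2 wavy, 1 straight
straight: 1 out of 4 → fraction 1/4
Expected count = 1/4 × 72 = 18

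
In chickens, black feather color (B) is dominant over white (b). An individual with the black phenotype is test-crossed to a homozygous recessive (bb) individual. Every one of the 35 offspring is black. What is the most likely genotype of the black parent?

Test cross: ? × bb
All offspring are black.
If the unknown parent were heterozygous (Bb), about half of 35 offspring would be white; none are. The unknown parent is most likely homozygous dominant (BB).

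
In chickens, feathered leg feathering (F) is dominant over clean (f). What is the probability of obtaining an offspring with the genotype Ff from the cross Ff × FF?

Punnett square for Ff × FF:
Offspring genotypes: 2 FF, 2 Ff
Total offspring: 4
Count with target: 2
Probability: 2/4 = 1/2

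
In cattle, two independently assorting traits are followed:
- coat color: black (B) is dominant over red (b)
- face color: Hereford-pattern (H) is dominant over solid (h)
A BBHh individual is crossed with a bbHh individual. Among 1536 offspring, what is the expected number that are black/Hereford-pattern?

Dihybrid cross BBHh × bbHh — consider each gene separately:
coat color: BB × bb → 4 Bb → 4 B_ (out of 4)
face color: Hh × Hh → 1 HH, 2 Hh, 1 hh → 3 H_ : 1 hh (out of 4)
Combine (counts out of 4 × 4 = 16): black/Hereford-pattern (B_H_) = 4×3 = 12; black/solid (B_hh) = 4×1 = 4
Phenotype counts (out of 16): 12 black/Hereford-pattern, 4 black/solid
black/Hereford-pattern: 12 out of 16 → fraction 3/4
Expected count = 3/4 × 1536 = 1152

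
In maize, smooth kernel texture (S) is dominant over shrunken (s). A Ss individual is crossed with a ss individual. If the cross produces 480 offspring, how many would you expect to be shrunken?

Punnett square for Ss × ss:
Offspring genotypes: 2 Ss, 2 ss
smooth: 2, shrunken: 2
shrunken: 2 out of 4 → fraction 1/2
Expected count = 1/2 × 480 = 240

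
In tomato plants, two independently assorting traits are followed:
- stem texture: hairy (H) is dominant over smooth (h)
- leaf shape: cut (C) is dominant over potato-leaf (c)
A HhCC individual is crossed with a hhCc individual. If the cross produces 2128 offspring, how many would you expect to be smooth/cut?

Dihybrid cross HhCC × hhCc — consider each gene separately:
stem texture: Hh × hh → 2 Hh, 2 hh → 2 H_ : 2 hh (out of 4)
leaf shape: CC × Cc → 2 CC, 2 Cc → 4 C_ (out of 4)
Combine (counts out of 4 × 4 = 16): hairy/cut (H_C_) = 2×4 = 8; smooth/cut (hhC_) = 2×4 = 8
Phenotype counts (out of 16): 8 hairy/cut, 8 smooth/cut
smooth/cut: 8 out of 16 → fraction 1/2
Expected count = 1/2 × 2128 = 1064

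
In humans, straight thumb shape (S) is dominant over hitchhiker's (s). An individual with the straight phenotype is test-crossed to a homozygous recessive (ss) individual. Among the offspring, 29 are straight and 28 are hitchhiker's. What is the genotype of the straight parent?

Test cross: ? × ss
Offspring: 29 straight, 28 hitchhiker's — approximately 1:1.
A 1:1 ratio in a test cross indicates the unknown parent is heterozygous (Ss).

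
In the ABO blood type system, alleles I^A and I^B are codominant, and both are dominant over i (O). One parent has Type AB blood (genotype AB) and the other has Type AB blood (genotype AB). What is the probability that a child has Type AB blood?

Cross: AB × AB
Possible offspring genotypes: 1 AA, 2 AB, 1 BB
Blood type counts: 1 Type A, 2 Type AB, 1 Type B
Probability of Type AB: 2/4 = 1/2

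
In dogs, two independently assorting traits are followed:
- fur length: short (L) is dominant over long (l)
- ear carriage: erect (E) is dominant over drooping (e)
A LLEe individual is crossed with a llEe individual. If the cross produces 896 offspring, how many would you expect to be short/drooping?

Dihybrid cross LLEe × llEe — consider each gene separately:
fur length: LL × ll → 4 Ll → 4 L_ (out of 4)
ear carriage: Ee × Ee → 1 EE, 2 Ee, 1 ee → 3 E_ : 1 ee (out of 4)
Combine (counts out of 4 × 4 = 16): short/erect (L_E_) = 4×3 = 12; short/drooping (L_ee) = 4×1 = 4
Phenotype counts (out of 16): 12 short/erect, 4 short/drooping
short/drooping: 4 out of 16 → fraction 1/4
Expected count = 1/4 × 896 = 224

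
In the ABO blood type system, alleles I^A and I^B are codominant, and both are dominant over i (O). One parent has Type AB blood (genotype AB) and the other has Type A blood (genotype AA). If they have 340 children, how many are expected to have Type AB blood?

Cross: AB × AA
Possible offspring genotypes: 2 AA, 2 AB
Blood type counts: 2 Type A, 2 Type AB
Probability of Type AB: 2/4 = 1/2
Expected count = 1/2 × 340 = 170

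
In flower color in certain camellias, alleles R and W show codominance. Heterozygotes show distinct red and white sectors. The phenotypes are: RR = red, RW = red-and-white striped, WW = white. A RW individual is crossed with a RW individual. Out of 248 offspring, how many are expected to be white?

Punnett square for RW × RW:
Offspring genotypes: 1 RR, 2 RW, 1 WW
Phenotype counts: 1 red, 2 red-and-white striped, 1 white
white: 1 out of 4 → fraction 1/4
Expected count = 1/4 × 248 = 62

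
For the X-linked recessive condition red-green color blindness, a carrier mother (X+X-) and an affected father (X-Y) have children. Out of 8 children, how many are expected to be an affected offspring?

Cross: X+X- × X-Y
Offspring: 1 X+X-, 1 X+Y, 1 X-X-, 1 X-Y
Probability of an affected offspring: 2/4 = 1/2
Expected count = 1/2 × 8 = 4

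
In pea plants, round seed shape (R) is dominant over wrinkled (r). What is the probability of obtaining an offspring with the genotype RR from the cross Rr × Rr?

Punnett square for Rr × Rr:
Offspring genotypes: 1 RR, 2 Rr, 1 rr
Total offspring: 4
Count with target: 1
Probability: 1/4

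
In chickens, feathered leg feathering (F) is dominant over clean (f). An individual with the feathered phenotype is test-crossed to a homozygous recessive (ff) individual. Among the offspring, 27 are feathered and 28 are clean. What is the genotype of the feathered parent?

Test cross: ? × ff
Offspring: 27 feathered, 28 clean — approximately 1:1.
A 1:1 ratio in a test cross indicates the unknown parent is heterozygous (Ff).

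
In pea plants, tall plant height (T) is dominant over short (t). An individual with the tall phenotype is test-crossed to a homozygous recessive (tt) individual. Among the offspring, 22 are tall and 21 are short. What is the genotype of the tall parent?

Test cross: ? × tt
Offspring: 22 tall, 21 short — approximately 1:1.
A 1:1 ratio in a test cross indicates the unknown parent is heterozygous (Tt).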